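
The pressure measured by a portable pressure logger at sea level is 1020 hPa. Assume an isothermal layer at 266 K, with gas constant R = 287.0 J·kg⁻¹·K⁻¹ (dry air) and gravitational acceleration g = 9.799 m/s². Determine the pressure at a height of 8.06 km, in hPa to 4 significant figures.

Scale height: H = RT/g = 287.0 × 266 / 9.799 = 7790.8 m.
Barometric formula: P = P₀ exp(−z/H).
z/H = 8060.0/7790.8 = 1.0346; exp(−1.0346) = 0.35537.
P = 1020 × 0.35537 = 362.48 hPa.

P ≈ 362.5 hPa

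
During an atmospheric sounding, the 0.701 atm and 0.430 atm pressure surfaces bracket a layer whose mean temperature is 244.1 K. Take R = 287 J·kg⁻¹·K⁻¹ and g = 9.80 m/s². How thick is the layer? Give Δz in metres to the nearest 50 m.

Δz ≈ 3500 m

Hypsometric equation: Δz = (R T̄/g) ln(P₁/P₂).
R T̄/g = 287 × 244.1 / 9.80 = 7148.6 m.
ln(0.701/0.430) = ln(1.6302) = 0.48870.
Δz = 7148.6 × 0.48870 = 3493.5 m.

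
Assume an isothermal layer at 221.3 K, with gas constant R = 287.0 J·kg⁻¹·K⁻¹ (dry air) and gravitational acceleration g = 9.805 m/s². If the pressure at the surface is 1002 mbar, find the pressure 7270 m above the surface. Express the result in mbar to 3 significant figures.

P ≈ 326 mbar

Scale height: H = RT/g = 287.0 × 221.3 / 9.805 = 6477.6 m.
Barometric formula: P = P₀ exp(−z/H).
z/H = 7270.0/6477.6 = 1.1223; exp(−1.1223) = 0.32553.
P = 1002 × 0.32553 = 326.18 mbar.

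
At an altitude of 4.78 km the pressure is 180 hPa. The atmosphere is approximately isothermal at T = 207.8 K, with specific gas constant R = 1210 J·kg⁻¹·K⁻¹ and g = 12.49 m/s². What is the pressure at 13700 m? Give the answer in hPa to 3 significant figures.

Scale height: H = RT/g = 1210 × 207.8 / 12.49 = 20131 m.
Between two levels, P₂ = P₁ exp(−Δz/H) with Δz = z₂ − z₁.
Δz = 13700 − 4780.0 = 8920.0 m; Δz/H = 8920.0/20131 = 0.44310.
P₂ = 180 × exp(−0.44310) = 180 × 0.64204 = 115.57 hPa.

P ≈ 116 hPa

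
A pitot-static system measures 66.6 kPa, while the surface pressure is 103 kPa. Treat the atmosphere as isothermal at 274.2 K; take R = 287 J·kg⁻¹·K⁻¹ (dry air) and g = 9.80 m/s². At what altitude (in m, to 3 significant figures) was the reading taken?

Scale height: H = RT/g = 287 × 274.2 / 9.80 = 8030.1 m.
Invert the barometric formula: z = H ln(P₀/P).
P₀/P = 103/66.6 = 1.5465; ln(1.5465) = 0.43599.
z = 8030.1 × 0.43599 = 3501.0 m.

z ≈ 3500 m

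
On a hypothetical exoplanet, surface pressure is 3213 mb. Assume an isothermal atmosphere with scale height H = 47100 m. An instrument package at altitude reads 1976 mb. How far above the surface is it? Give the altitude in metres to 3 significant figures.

z ≈ 22900 m

Invert the barometric formula: z = H ln(P₀/P).
P₀/P = 3213/1976 = 1.6260; ln(1.6260) = 0.48612.
z = 47100 × 0.48612 = 22896 m.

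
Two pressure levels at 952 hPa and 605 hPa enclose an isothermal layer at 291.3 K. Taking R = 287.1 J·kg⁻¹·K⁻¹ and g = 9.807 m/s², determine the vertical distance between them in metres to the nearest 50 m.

Δz ≈ 3850 m

Hypsometric equation: Δz = (R T̄/g) ln(P₁/P₂).
R T̄/g = 287.1 × 291.3 / 9.807 = 8527.8 m.
ln(952/605) = ln(1.5736) = 0.45337.
Δz = 8527.8 × 0.45337 = 3866.2 m.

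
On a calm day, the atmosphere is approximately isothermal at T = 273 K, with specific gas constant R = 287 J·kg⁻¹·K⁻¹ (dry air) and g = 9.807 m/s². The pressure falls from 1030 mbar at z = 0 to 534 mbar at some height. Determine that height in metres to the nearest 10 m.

z ≈ 5250 m

Scale height: H = RT/g = 287 × 273 / 9.807 = 7989.3 m.
Invert the barometric formula: z = H ln(P₀/P).
P₀/P = 1030/534 = 1.9288; ln(1.9288) = 0.65690.
z = 7989.3 × 0.65690 = 5248.2 m.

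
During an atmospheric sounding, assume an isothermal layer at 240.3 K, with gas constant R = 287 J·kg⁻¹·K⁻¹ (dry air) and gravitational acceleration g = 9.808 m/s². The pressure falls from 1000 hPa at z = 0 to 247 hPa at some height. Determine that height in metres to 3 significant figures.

Scale height: H = RT/g = 287 × 240.3 / 9.808 = 7031.6 m.
Invert the barometric formula: z = H ln(P₀/P).
P₀/P = 1000/247 = 4.0486; ln(4.0486) = 1.3984.
z = 7031.6 × 1.3984 = 9833.0 m.

z ≈ 9830 m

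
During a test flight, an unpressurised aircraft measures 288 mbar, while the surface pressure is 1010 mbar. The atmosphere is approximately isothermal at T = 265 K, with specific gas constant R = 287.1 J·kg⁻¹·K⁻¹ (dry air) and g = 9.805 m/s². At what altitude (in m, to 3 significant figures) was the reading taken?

Scale height: H = RT/g = 287.1 × 265 / 9.805 = 7759.5 m.
Invert the barometric formula: z = H ln(P₀/P).
P₀/P = 1010/288 = 3.5069; ln(3.5069) = 1.2547.
z = 7759.5 × 1.2547 = 9735.8 m.

z ≈ 9740 m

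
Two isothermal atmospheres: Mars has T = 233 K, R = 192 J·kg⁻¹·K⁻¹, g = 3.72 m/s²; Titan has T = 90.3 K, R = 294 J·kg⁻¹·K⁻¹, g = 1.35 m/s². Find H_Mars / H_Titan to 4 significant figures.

H_Mars/H_Titan ≈ 0.6115

H = RT/g for each body.
H_Mars = 192 × 233 / 3.72 = 12026 m.
H_Titan = 294 × 90.3 / 1.35 = 19665 m.
H_Mars/H_Titan = 12026/19665 = 0.61154.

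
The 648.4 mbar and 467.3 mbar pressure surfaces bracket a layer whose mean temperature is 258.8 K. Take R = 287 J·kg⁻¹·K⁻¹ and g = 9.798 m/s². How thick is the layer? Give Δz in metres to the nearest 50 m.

Hypsometric equation: Δz = (R T̄/g) ln(P₁/P₂).
R T̄/g = 287 × 258.8 / 9.798 = 7580.7 m.
ln(648.4/467.3) = ln(1.3875) = 0.32750.
Δz = 7580.7 × 0.32750 = 2482.7 m.

Δz ≈ 2500 m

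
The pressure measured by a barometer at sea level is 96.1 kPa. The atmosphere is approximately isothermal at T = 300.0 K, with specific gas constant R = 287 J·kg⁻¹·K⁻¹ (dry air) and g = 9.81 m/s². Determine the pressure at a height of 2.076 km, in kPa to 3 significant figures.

P ≈ 75.9 kPa

Scale height: H = RT/g = 287 × 300.0 / 9.81 = 8776.8 m.
Barometric formula: P = P₀ exp(−z/H).
z/H = 2076.0/8776.8 = 0.23653; exp(−0.23653) = 0.78936.
P = 96.1 × 0.78936 = 75.857 kPa.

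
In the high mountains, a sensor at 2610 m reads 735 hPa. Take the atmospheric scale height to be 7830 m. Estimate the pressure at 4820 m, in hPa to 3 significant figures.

Between two levels, P₂ = P₁ exp(−Δz/H) with Δz = z₂ − z₁.
Δz = 4820.0 − 2610.0 = 2210.0 m; Δz/H = 2210.0/7830.0 = 0.28225.
P₂ = 735 × exp(−0.28225) = 735 × 0.75409 = 554.26 hPa.

P ≈ 554 hPa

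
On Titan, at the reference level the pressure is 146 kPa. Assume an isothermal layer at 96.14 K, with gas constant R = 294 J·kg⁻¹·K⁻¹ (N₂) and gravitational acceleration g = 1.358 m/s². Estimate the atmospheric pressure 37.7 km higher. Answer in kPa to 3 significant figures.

Scale height: H = RT/g = 294 × 96.14 / 1.358 = 20814 m.
Barometric formula: P = P₀ exp(−z/H).
z/H = 37700/20814 = 1.8113; exp(−1.8113) = 0.16344.
P = 146 × 0.16344 = 23.862 kPa.

P ≈ 23.9 kPa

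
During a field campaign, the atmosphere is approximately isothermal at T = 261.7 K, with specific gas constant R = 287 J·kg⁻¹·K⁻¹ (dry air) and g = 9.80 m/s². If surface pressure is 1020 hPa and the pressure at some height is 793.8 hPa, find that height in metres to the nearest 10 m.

z ≈ 1920 m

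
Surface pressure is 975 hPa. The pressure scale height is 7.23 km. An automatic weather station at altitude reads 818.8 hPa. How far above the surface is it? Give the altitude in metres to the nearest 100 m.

Invert the barometric formula: z = H ln(P₀/P).
P₀/P = 975/818.8 = 1.1908; ln(1.1908) = 0.17463.
z = 7230.0 × 0.17463 = 1262.6 m.

z ≈ 1300 m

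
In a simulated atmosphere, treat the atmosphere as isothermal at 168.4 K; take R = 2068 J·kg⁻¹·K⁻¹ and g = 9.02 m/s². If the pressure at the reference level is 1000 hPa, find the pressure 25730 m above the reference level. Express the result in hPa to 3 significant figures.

Scale height: H = RT/g = 2068 × 168.4 / 9.02 = 38609 m.
Barometric formula: P = P₀ exp(−z/H).
z/H = 25730/38609 = 0.66642; exp(−0.66642) = 0.51354.
P = 1000 × 0.51354 = 513.54 hPa.

P ≈ 514 hPa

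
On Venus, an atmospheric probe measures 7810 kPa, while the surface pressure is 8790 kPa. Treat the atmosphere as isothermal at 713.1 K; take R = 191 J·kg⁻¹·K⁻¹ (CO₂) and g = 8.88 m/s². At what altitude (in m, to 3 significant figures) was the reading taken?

Scale height: H = RT/g = 191 × 713.1 / 8.88 = 15338 m.
Invert the barometric formula: z = H ln(P₀/P).
P₀/P = 8790/7810 = 1.1255; ln(1.1255) = 0.11823.
z = 15338 × 0.11823 = 1813.4 m.

z ≈ 1810 m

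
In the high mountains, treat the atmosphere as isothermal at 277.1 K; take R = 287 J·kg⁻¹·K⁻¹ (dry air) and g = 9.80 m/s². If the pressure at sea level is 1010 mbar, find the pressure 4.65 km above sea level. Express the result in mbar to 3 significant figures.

P ≈ 569 mbar

Scale height: H = RT/g = 287 × 277.1 / 9.80 = 8115.1 m.
Barometric formula: P = P₀ exp(−z/H).
z/H = 4650.0/8115.1 = 0.57301; exp(−0.57301) = 0.56383.
P = 1010 × 0.56383 = 569.47 mbar.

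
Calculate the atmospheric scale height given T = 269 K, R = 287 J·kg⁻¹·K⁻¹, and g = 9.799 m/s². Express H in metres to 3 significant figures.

The scale height of an isothermal atmosphere is H = RT/g.
H = 287 × 269 / 9.799 = 77203/9.799 = 7878.7 m.

H ≈ 7880 m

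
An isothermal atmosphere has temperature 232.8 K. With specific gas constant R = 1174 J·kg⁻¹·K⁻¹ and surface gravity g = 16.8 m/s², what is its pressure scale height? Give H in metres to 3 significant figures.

H ≈ 16300 m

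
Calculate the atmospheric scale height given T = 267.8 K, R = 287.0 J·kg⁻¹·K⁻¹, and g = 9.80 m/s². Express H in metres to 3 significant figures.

H ≈ 7840 m

The scale height of an isothermal atmosphere is H = RT/g.
H = 287.0 × 267.8 / 9.80 = 76859/9.80 = 7842.8 m.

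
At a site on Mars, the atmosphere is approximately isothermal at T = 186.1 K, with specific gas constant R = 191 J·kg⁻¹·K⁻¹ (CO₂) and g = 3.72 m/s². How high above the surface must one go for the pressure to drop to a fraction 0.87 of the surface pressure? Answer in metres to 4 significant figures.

Scale height: H = RT/g = 191 × 186.1 / 3.72 = 9555.1 m.
Set P/P₀ = exp(−z/H) = 0.87, so z = −H ln(0.87).
−ln(0.87) = 0.13926; z = 9555.1 × 0.13926 = 1330.6 m.

z ≈ 1331 m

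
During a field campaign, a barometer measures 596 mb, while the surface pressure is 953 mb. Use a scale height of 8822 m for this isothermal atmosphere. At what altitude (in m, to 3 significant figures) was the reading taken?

z ≈ 4140 m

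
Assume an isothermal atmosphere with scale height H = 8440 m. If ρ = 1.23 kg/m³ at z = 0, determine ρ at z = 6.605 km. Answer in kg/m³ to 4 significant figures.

In an isothermal atmosphere, density decays like pressure: ρ = ρ₀ exp(−z/H).
z/H = 6605.0/8440.0 = 0.78258; exp(−0.78258) = 0.45722.
ρ = 1.23 × 0.45722 = 0.56238 kg/m³.

ρ ≈ 0.5624 kg/m³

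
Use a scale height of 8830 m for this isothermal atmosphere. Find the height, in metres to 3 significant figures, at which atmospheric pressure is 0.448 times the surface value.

z ≈ 7090 m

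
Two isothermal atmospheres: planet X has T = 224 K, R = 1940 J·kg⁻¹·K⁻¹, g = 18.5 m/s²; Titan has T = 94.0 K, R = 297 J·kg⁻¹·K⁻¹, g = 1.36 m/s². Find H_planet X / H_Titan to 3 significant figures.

H = RT/g for each body.
H_planet X = 1940 × 224 / 18.5 = 23490 m.
H_Titan = 297 × 94.0 / 1.36 = 20528 m.
H_planet X/H_Titan = 23490/20528 = 1.1443.

H_planet X/H_Titan ≈ 1.14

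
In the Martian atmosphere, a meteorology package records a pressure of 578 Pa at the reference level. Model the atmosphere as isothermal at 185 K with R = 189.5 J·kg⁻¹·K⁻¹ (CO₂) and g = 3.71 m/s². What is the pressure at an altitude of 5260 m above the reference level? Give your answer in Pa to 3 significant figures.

P ≈ 331 Pa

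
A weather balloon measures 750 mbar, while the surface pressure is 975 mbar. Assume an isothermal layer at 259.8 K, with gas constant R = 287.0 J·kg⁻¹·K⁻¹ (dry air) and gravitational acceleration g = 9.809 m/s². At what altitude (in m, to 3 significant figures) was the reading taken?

Scale height: H = RT/g = 287.0 × 259.8 / 9.809 = 7601.4 m.
Invert the barometric formula: z = H ln(P₀/P).
P₀/P = 975/750 = 1.3000; ln(1.3000) = 0.26236.
z = 7601.4 × 0.26236 = 1994.3 m.

z ≈ 1990 m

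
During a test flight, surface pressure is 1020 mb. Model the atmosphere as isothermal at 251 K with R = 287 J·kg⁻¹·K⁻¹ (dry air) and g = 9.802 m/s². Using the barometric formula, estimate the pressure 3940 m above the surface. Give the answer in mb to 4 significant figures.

Scale height: H = RT/g = 287 × 251 / 9.802 = 7349.2 m.
Barometric formula: P = P₀ exp(−z/H).
z/H = 3940.0/7349.2 = 0.53611; exp(−0.53611) = 0.58502.
P = 1020 × 0.58502 = 596.72 mb.

P ≈ 596.7 mb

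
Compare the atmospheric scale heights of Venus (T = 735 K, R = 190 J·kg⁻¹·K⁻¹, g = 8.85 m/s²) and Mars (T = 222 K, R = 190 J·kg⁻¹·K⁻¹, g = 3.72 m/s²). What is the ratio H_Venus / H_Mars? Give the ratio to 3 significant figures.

H_Venus/H_Mars ≈ 1.39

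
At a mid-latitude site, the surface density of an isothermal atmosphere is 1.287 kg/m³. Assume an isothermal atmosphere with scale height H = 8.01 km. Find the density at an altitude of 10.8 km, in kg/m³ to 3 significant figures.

In an isothermal atmosphere, density decays like pressure: ρ = ρ₀ exp(−z/H).
z/H = 10800/8010.0 = 1.3483; exp(−1.3483) = 0.25968.
ρ = 1.287 × 0.25968 = 0.33421 kg/m³.

ρ ≈ 0.334 kg/m³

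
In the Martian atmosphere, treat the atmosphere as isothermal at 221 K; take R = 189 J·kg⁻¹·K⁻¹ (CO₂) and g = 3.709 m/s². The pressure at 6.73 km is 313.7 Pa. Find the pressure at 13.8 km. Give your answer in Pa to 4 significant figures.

Scale height: H = RT/g = 189 × 221 / 3.709 = 11262 m.
Between two levels, P₂ = P₁ exp(−Δz/H) with Δz = z₂ − z₁.
Δz = 13800 − 6730.0 = 7070.0 m; Δz/H = 7070.0/11262 = 0.62777.
P₂ = 313.7 × exp(−0.62777) = 313.7 × 0.53378 = 167.45 Pa.

P ≈ 167.4 Pa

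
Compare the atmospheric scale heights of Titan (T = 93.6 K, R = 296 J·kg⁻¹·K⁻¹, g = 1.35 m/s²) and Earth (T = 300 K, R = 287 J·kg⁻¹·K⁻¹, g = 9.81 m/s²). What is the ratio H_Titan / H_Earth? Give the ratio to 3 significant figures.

H_Titan/H_Earth ≈ 2.34

H = RT/g for each body.
H_Titan = 296 × 93.6 / 1.35 = 20523 m.
H_Earth = 287 × 300 / 9.81 = 8776.8 m.
H_Titan/H_Earth = 20523/8776.8 = 2.3383.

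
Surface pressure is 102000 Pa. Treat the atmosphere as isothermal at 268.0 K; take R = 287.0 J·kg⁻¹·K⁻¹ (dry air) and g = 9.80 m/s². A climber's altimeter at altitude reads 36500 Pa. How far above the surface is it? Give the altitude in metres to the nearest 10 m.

z ≈ 8070 m

Scale height: H = RT/g = 287.0 × 268.0 / 9.80 = 7848.6 m.
Invert the barometric formula: z = H ln(P₀/P).
P₀/P = 102000/36500 = 2.7945; ln(2.7945) = 1.0277.
z = 7848.6 × 1.0277 = 8066.0 m.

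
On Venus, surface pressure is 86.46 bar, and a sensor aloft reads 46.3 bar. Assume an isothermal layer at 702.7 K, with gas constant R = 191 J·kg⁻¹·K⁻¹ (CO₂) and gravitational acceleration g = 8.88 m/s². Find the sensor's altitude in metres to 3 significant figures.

z ≈ 9440 m

Scale height: H = RT/g = 191 × 702.7 / 8.88 = 15114 m.
Invert the barometric formula: z = H ln(P₀/P).
P₀/P = 86.46/46.3 = 1.8674; ln(1.8674) = 0.62455.
z = 15114 × 0.62455 = 9439.4 m.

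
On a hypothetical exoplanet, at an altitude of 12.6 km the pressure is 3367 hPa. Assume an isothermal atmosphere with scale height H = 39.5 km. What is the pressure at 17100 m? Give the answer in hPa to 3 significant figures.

Between two levels, P₂ = P₁ exp(−Δz/H) with Δz = z₂ − z₁.
Δz = 17100 − 12600 = 4500.0 m; Δz/H = 4500.0/39500 = 0.11392.
P₂ = 3367 × exp(−0.11392) = 3367 × 0.89233 = 3004.5 hPa.

P ≈ 3000 hPa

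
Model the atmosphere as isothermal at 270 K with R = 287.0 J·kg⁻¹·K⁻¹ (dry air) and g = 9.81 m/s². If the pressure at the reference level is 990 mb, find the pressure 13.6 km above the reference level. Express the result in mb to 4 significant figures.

P ≈ 177.0 mb

Scale height: H = RT/g = 287.0 × 270 / 9.81 = 7899.1 m.
Barometric formula: P = P₀ exp(−z/H).
z/H = 13600/7899.1 = 1.7217; exp(−1.7217) = 0.17876.
P = 990 × 0.17876 = 176.97 mb.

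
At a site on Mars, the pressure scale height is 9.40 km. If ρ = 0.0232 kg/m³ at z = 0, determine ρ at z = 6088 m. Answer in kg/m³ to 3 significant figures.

ρ ≈ 0.0121 kg/m³

In an isothermal atmosphere, density decays like pressure: ρ = ρ₀ exp(−z/H).
z/H = 6088.0/9400.0 = 0.64766; exp(−0.64766) = 0.52327.
ρ = 0.0232 × 0.52327 = 0.012140 kg/m³.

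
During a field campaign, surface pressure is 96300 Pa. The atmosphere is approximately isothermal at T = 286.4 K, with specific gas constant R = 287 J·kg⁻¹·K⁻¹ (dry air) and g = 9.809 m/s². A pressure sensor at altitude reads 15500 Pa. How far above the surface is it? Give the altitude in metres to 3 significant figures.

z ≈ 15300 m

Scale height: H = RT/g = 287 × 286.4 / 9.809 = 8379.7 m.
Invert the barometric formula: z = H ln(P₀/P).
P₀/P = 96300/15500 = 6.2129; ln(6.2129) = 1.8266.
z = 8379.7 × 1.8266 = 15306 m.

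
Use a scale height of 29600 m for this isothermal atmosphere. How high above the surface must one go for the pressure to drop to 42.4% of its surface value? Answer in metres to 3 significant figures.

Set P/P₀ = exp(−z/H) = 0.424, so z = −H ln(0.424).
−ln(0.424) = 0.85802; z = 29600 × 0.85802 = 25397 m.

z ≈ 25400 m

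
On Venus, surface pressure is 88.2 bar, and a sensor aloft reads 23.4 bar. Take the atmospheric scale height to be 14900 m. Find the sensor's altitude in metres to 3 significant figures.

z ≈ 19800 m

Invert the barometric formula: z = H ln(P₀/P).
P₀/P = 88.2/23.4 = 3.7692; ln(3.7692) = 1.3269.
z = 14900 × 1.3269 = 19771 m.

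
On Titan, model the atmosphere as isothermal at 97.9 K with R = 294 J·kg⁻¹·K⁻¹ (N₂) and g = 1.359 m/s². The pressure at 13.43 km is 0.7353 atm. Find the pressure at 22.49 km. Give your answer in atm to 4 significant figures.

Scale height: H = RT/g = 294 × 97.9 / 1.359 = 21179 m.
Between two levels, P₂ = P₁ exp(−Δz/H) with Δz = z₂ − z₁.
Δz = 22490 − 13430 = 9060.0 m; Δz/H = 9060.0/21179 = 0.42778.
P₂ = 0.7353 × exp(−0.42778) = 0.7353 × 0.65195 = 0.47938 atm.

P ≈ 0.4794 atm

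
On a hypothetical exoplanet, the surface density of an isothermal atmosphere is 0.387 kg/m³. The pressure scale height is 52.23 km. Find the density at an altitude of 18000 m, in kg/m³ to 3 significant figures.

ρ ≈ 0.274 kg/m³

In an isothermal atmosphere, density decays like pressure: ρ = ρ₀ exp(−z/H).
z/H = 18000/52230 = 0.34463; exp(−0.34463) = 0.70848.
ρ = 0.387 × 0.70848 = 0.27418 kg/m³.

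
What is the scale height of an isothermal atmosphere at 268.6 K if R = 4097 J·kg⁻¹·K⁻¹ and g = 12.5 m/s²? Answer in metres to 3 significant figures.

The scale height of an isothermal atmosphere is H = RT/g.
H = 4097 × 268.6 / 12.5 = 1100500/12.5 = 88040 m.

H ≈ 88000 m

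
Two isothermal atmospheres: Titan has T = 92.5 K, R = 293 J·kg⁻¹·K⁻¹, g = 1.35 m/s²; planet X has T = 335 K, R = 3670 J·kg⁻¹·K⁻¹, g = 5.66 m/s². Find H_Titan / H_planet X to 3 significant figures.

H = RT/g for each body.
H_Titan = 293 × 92.5 / 1.35 = 20076 m.
H_planet X = 3670 × 335 / 5.66 = 217220 m.
H_Titan/H_planet X = 20076/217220 = 0.092422.

H_Titan/H_planet X ≈ 0.0924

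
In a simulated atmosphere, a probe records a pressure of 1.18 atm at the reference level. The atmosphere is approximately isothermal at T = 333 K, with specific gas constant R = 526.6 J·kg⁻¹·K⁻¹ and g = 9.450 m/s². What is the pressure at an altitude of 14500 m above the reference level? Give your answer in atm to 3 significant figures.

P ≈ 0.540 atm

Scale height: H = RT/g = 526.6 × 333 / 9.450 = 18556 m.
Barometric formula: P = P₀ exp(−z/H).
z/H = 14500/18556 = 0.78142; exp(−0.78142) = 0.45776.
P = 1.18 × 0.45776 = 0.54016 atm.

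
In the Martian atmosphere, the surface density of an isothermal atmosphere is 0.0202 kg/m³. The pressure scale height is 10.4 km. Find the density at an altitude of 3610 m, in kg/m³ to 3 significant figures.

In an isothermal atmosphere, density decays like pressure: ρ = ρ₀ exp(−z/H).
z/H = 3610.0/10400 = 0.34712; exp(−0.34712) = 0.70672.
ρ = 0.0202 × 0.70672 = 0.014276 kg/m³.

ρ ≈ 0.0143 kg/m³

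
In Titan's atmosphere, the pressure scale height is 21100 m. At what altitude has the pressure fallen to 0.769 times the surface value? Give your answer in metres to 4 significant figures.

z ≈ 5542 m

Set P/P₀ = exp(−z/H) = 0.769, so z = −H ln(0.769).
−ln(0.769) = 0.26266; z = 21100 × 0.26266 = 5542.1 m.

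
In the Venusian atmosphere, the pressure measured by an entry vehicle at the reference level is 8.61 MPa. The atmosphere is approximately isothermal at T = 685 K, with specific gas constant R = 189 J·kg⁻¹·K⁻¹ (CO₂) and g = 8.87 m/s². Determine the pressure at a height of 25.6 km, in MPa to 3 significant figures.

Scale height: H = RT/g = 189 × 685 / 8.87 = 14596 m.
Barometric formula: P = P₀ exp(−z/H).
z/H = 25600/14596 = 1.7539; exp(−1.7539) = 0.17310.
P = 8.61 × 0.17310 = 1.4904 MPa.

P ≈ 1.49 MPa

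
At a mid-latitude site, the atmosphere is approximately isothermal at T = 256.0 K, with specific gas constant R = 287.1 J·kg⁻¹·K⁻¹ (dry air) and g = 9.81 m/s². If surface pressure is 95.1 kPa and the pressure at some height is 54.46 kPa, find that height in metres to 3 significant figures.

z ≈ 4180 m

Scale height: H = RT/g = 287.1 × 256.0 / 9.81 = 7492.1 m.
Invert the barometric formula: z = H ln(P₀/P).
P₀/P = 95.1/54.46 = 1.7462; ln(1.7462) = 0.55744.
z = 7492.1 × 0.55744 = 4176.4 m.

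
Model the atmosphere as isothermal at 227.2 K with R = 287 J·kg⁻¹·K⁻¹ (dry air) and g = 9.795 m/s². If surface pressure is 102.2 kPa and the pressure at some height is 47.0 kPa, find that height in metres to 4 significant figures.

Scale height: H = RT/g = 287 × 227.2 / 9.795 = 6657.1 m.
Invert the barometric formula: z = H ln(P₀/P).
P₀/P = 102.2/47.0 = 2.1745; ln(2.1745) = 0.77680.
z = 6657.1 × 0.77680 = 5171.2 m.

z ≈ 5171 m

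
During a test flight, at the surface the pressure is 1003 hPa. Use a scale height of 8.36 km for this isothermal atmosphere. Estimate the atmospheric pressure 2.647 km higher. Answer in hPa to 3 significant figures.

P ≈ 731 hPa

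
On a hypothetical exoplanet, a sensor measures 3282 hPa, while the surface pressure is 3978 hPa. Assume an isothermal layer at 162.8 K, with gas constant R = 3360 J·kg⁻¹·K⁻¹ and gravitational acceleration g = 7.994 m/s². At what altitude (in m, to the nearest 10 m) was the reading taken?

z ≈ 13160 m

Scale height: H = RT/g = 3360 × 162.8 / 7.994 = 68427 m.
Invert the barometric formula: z = H ln(P₀/P).
P₀/P = 3978/3282 = 1.2121; ln(1.2121) = 0.19235.
z = 68427 × 0.19235 = 13162 m.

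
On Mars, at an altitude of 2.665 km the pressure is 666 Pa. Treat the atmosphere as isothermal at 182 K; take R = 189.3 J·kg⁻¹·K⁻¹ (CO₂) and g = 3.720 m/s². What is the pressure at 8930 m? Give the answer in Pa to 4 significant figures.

Scale height: H = RT/g = 189.3 × 182 / 3.720 = 9261.5 m.
Between two levels, P₂ = P₁ exp(−Δz/H) with Δz = z₂ − z₁.
Δz = 8930.0 − 2665.0 = 6265.0 m; Δz/H = 6265.0/9261.5 = 0.67646.
P₂ = 666 × exp(−0.67646) = 666 × 0.50841 = 338.60 Pa.

P ≈ 338.6 Pa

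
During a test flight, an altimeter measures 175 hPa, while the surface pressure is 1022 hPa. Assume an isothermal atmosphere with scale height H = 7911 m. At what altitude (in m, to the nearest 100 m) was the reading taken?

Invert the barometric formula: z = H ln(P₀/P).
P₀/P = 1022/175 = 5.8400; ln(5.8400) = 1.7647.
z = 7911.0 × 1.7647 = 13961 m.

z ≈ 14000 m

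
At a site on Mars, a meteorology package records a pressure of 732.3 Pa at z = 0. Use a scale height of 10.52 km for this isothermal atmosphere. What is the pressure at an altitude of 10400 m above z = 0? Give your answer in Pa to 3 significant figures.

P ≈ 272 Pa

Barometric formula: P = P₀ exp(−z/H).
z/H = 10400/10520 = 0.98859; exp(−0.98859) = 0.37210.
P = 732.3 × 0.37210 = 272.49 Pa.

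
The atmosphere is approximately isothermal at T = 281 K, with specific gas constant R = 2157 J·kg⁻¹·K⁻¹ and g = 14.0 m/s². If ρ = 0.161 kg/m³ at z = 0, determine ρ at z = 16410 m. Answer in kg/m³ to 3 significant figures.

ρ ≈ 0.110 kg/m³

Scale height: H = RT/g = 2157 × 281 / 14.0 = 43294 m.
In an isothermal atmosphere, density decays like pressure: ρ = ρ₀ exp(−z/H).
z/H = 16410/43294 = 0.37904; exp(−0.37904) = 0.68452.
ρ = 0.161 × 0.68452 = 0.11021 kg/m³.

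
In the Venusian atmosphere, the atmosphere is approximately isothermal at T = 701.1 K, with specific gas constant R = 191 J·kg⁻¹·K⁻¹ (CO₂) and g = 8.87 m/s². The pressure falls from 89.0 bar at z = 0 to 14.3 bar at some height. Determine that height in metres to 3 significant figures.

Scale height: H = RT/g = 191 × 701.1 / 8.87 = 15097 m.
Invert the barometric formula: z = H ln(P₀/P).
P₀/P = 89.0/14.3 = 6.2238; ln(6.2238) = 1.8284.
z = 15097 × 1.8284 = 27603 m.

z ≈ 27600 m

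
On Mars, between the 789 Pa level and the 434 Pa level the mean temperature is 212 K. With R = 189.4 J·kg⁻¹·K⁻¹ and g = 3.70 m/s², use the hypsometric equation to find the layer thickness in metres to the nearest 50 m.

Hypsometric equation: Δz = (R T̄/g) ln(P₁/P₂).
R T̄/g = 189.4 × 212 / 3.70 = 10852 m.
ln(789/434) = ln(1.8180) = 0.59774.
Δz = 10852 × 0.59774 = 6486.7 m.

Δz ≈ 6500 m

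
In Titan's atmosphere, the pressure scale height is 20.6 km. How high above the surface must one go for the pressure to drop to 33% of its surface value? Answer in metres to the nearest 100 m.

Set P/P₀ = exp(−z/H) = 0.33, so z = −H ln(0.33).
−ln(0.33) = 1.1087; z = 20600 × 1.1087 = 22839 m.

z ≈ 22800 m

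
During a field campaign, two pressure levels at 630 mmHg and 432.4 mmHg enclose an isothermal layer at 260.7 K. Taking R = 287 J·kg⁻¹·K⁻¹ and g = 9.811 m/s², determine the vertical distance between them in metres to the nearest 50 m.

Δz ≈ 2850 m

Hypsometric equation: Δz = (R T̄/g) ln(P₁/P₂).
R T̄/g = 287 × 260.7 / 9.811 = 7626.2 m.
ln(630/432.4) = ln(1.4570) = 0.37638.
Δz = 7626.2 × 0.37638 = 2870.3 m.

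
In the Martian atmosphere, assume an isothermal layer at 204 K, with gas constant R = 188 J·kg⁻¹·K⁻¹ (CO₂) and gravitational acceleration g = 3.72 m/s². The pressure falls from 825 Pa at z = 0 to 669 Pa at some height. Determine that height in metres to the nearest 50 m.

Scale height: H = RT/g = 188 × 204 / 3.72 = 10310 m.
Invert the barometric formula: z = H ln(P₀/P).
P₀/P = 825/669 = 1.2332; ln(1.2332) = 0.20961.
z = 10310 × 0.20961 = 2161.1 m.

z ≈ 2150 m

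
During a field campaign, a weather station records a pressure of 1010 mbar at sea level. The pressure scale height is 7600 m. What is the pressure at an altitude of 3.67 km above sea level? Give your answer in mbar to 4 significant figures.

P ≈ 623.2 mbar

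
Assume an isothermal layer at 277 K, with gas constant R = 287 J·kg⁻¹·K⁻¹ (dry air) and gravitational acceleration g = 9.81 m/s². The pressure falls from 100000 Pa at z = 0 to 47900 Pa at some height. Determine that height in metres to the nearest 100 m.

z ≈ 6000 m

Scale height: H = RT/g = 287 × 277 / 9.81 = 8103.9 m.
Invert the barometric formula: z = H ln(P₀/P).
P₀/P = 100000/47900 = 2.0877; ln(2.0877) = 0.73606.
z = 8103.9 × 0.73606 = 5965.0 m.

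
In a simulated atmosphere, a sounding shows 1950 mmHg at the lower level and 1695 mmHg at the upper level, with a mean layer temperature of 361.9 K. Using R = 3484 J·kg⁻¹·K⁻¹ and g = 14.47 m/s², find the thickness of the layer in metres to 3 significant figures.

Hypsometric equation: Δz = (R T̄/g) ln(P₁/P₂).
R T̄/g = 3484 × 361.9 / 14.47 = 87136 m.
ln(1950/1695) = ln(1.1504) = 0.14011.
Δz = 87136 × 0.14011 = 12209 m.

Δz ≈ 12200 m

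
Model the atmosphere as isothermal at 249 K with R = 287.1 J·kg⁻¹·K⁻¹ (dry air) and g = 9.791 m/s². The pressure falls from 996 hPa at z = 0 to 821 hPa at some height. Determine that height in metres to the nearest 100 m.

z ≈ 1400 m

Scale height: H = RT/g = 287.1 × 249 / 9.791 = 7301.4 m.
Invert the barometric formula: z = H ln(P₀/P).
P₀/P = 996/821 = 1.2132; ln(1.2132) = 0.19326.
z = 7301.4 × 0.19326 = 1411.1 m.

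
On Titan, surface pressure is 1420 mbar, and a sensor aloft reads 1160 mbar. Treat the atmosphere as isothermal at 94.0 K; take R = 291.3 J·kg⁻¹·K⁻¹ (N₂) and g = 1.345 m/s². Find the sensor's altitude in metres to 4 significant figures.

Scale height: H = RT/g = 291.3 × 94.0 / 1.345 = 20359 m.
Invert the barometric formula: z = H ln(P₀/P).
P₀/P = 1420/1160 = 1.2241; ln(1.2241) = 0.20221.
z = 20359 × 0.20221 = 4116.8 m.

z ≈ 4117 m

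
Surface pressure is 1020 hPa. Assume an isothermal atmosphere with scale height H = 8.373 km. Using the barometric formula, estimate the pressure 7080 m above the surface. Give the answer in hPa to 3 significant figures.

P ≈ 438 hPa

Barometric formula: P = P₀ exp(−z/H).
z/H = 7080.0/8373.0 = 0.84558; exp(−0.84558) = 0.42931.
P = 1020 × 0.42931 = 437.90 hPa.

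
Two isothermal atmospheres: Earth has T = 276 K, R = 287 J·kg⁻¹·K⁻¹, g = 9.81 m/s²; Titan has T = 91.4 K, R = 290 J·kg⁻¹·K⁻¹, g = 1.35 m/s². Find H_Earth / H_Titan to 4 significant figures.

H = RT/g for each body.
H_Earth = 287 × 276 / 9.81 = 8074.6 m.
H_Titan = 290 × 91.4 / 1.35 = 19634 m.
H_Earth/H_Titan = 8074.6/19634 = 0.41126.

H_Earth/H_Titan ≈ 0.4113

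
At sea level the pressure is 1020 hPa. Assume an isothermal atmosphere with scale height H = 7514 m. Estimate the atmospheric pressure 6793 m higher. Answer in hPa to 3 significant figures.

Barometric formula: P = P₀ exp(−z/H).
z/H = 6793.0/7514.0 = 0.90405; exp(−0.90405) = 0.40493.
P = 1020 × 0.40493 = 413.03 hPa.

P ≈ 413 hPa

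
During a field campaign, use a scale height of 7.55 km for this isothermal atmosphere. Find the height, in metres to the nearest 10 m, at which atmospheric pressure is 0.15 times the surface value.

z ≈ 14320 m

Set P/P₀ = exp(−z/H) = 0.15, so z = −H ln(0.15).
−ln(0.15) = 1.8971; z = 7550.0 × 1.8971 = 14323 m.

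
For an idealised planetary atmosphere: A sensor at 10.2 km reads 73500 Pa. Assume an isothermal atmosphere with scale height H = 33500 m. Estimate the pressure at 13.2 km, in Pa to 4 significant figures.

Between two levels, P₂ = P₁ exp(−Δz/H) with Δz = z₂ − z₁.
Δz = 13200 − 10200 = 3000.0 m; Δz/H = 3000.0/33500 = 0.089552.
P₂ = 73500 × exp(−0.089552) = 73500 × 0.91434 = 67204 Pa.

P ≈ 67200 Pa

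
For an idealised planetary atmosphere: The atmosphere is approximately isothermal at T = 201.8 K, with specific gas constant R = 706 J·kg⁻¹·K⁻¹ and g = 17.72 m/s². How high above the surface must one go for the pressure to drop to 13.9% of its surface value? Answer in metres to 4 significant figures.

Scale height: H = RT/g = 706 × 201.8 / 17.72 = 8040.1 m.
Set P/P₀ = exp(−z/H) = 0.139, so z = −H ln(0.139).
−ln(0.139) = 1.9733; z = 8040.1 × 1.9733 = 15866 m.

z ≈ 15870 m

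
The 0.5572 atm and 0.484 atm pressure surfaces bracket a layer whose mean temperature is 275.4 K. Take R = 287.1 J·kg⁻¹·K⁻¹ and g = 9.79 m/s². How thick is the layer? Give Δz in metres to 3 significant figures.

Δz ≈ 1140 m

Hypsometric equation: Δz = (R T̄/g) ln(P₁/P₂).
R T̄/g = 287.1 × 275.4 / 9.79 = 8076.3 m.
ln(0.5572/0.484) = ln(1.1512) = 0.14080.
Δz = 8076.3 × 0.14080 = 1137.1 m.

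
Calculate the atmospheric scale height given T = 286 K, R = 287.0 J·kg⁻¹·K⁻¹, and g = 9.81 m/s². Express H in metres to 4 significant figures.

H ≈ 8367 m

The scale height of an isothermal atmosphere is H = RT/g.
H = 287.0 × 286 / 9.81 = 82082/9.81 = 8367.2 m.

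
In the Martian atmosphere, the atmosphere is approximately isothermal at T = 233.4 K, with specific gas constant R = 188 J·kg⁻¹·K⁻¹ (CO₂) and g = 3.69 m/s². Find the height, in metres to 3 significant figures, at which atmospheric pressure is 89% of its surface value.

z ≈ 1390 m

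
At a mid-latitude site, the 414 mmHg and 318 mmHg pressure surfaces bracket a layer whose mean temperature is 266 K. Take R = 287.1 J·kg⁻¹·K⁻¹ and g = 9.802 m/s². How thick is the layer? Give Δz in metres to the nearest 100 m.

Δz ≈ 2100 m

Hypsometric equation: Δz = (R T̄/g) ln(P₁/P₂).
R T̄/g = 287.1 × 266 / 9.802 = 7791.1 m.
ln(414/318) = ln(1.3019) = 0.26382.
Δz = 7791.1 × 0.26382 = 2055.4 m.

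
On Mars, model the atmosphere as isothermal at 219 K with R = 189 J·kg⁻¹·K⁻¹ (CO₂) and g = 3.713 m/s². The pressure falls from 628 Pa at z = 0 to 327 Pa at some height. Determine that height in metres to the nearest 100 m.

z ≈ 7300 m

Scale height: H = RT/g = 189 × 219 / 3.713 = 11148 m.
Invert the barometric formula: z = H ln(P₀/P).
P₀/P = 628/327 = 1.9205; ln(1.9205) = 0.65259.
z = 11148 × 0.65259 = 7275.1 m.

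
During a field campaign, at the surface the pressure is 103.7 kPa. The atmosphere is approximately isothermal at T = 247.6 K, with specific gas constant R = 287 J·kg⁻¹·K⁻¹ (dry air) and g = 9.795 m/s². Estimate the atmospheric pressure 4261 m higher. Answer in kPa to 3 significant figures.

P ≈ 57.6 kPa

Scale height: H = RT/g = 287 × 247.6 / 9.795 = 7254.8 m.
Barometric formula: P = P₀ exp(−z/H).
z/H = 4261.0/7254.8 = 0.58734; exp(−0.58734) = 0.55580.
P = 103.7 × 0.55580 = 57.636 kPa.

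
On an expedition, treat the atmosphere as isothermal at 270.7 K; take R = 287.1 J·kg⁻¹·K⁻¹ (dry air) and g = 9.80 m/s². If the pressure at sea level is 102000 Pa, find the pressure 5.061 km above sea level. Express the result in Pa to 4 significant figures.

P ≈ 53880 Pa

Scale height: H = RT/g = 287.1 × 270.7 / 9.80 = 7930.4 m.
Barometric formula: P = P₀ exp(−z/H).
z/H = 5061.0/7930.4 = 0.63818; exp(−0.63818) = 0.52825.
P = 102000 × 0.52825 = 53882 Pa.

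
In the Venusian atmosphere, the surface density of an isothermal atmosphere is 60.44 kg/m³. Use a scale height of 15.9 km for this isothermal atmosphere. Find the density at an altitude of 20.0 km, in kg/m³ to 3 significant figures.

ρ ≈ 17.2 kg/m³

In an isothermal atmosphere, density decays like pressure: ρ = ρ₀ exp(−z/H).
z/H = 20000/15900 = 1.2579; exp(−1.2579) = 0.28425.
ρ = 60.44 × 0.28425 = 17.180 kg/m³.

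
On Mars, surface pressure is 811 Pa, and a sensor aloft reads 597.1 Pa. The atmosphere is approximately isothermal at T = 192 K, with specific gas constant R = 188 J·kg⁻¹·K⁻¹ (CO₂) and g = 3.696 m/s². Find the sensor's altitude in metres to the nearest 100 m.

z ≈ 3000 m

Scale height: H = RT/g = 188 × 192 / 3.696 = 9766.2 m.
Invert the barometric formula: z = H ln(P₀/P).
P₀/P = 811/597.1 = 1.3582; ln(1.3582) = 0.30616.
z = 9766.2 × 0.30616 = 2990.0 m.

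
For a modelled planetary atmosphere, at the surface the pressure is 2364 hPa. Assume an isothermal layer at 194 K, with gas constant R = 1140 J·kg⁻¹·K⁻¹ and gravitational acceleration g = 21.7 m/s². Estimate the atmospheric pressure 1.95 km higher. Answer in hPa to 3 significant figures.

Scale height: H = RT/g = 1140 × 194 / 21.7 = 10192 m.
Barometric formula: P = P₀ exp(−z/H).
z/H = 1950.0/10192 = 0.19133; exp(−0.19133) = 0.82586.
P = 2364 × 0.82586 = 1952.3 hPa.

P ≈ 1950 hPa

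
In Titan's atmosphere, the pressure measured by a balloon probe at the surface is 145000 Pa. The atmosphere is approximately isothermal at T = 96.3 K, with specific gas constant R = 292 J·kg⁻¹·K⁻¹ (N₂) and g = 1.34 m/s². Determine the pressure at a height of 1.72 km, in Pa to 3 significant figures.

Scale height: H = RT/g = 292 × 96.3 / 1.34 = 20985 m.
Barometric formula: P = P₀ exp(−z/H).
z/H = 1720.0/20985 = 0.081963; exp(−0.081963) = 0.92131.
P = 145000 × 0.92131 = 133590 Pa.

P ≈ 134000 Pa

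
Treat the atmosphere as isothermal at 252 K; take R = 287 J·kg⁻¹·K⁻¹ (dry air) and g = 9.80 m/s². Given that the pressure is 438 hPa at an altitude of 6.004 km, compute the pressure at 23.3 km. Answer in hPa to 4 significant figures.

Scale height: H = RT/g = 287 × 252 / 9.80 = 7380.0 m.
Between two levels, P₂ = P₁ exp(−Δz/H) with Δz = z₂ − z₁.
Δz = 23300 − 6004.0 = 17296 m; Δz/H = 17296/7380.0 = 2.3436.
P₂ = 438 × exp(−2.3436) = 438 × 0.095981 = 42.040 hPa.

P ≈ 42.04 hPa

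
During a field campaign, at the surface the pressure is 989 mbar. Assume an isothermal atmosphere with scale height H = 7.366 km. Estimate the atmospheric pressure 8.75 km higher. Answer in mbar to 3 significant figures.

Barometric formula: P = P₀ exp(−z/H).
z/H = 8750.0/7366.0 = 1.1879; exp(−1.1879) = 0.30486.
P = 989 × 0.30486 = 301.51 mbar.

P ≈ 302 mbar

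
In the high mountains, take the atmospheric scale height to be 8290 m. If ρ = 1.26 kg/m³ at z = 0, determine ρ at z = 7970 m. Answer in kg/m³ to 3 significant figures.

In an isothermal atmosphere, density decays like pressure: ρ = ρ₀ exp(−z/H).
z/H = 7970.0/8290.0 = 0.96140; exp(−0.96140) = 0.38236.
ρ = 1.26 × 0.38236 = 0.48177 kg/m³.

ρ ≈ 0.482 kg/m³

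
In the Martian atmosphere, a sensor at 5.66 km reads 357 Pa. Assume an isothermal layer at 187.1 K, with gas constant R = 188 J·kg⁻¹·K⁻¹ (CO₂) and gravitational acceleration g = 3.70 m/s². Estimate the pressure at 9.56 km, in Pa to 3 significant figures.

Scale height: H = RT/g = 188 × 187.1 / 3.70 = 9506.7 m.
Between two levels, P₂ = P₁ exp(−Δz/H) with Δz = z₂ − z₁.
Δz = 9560.0 − 5660.0 = 3900.0 m; Δz/H = 3900.0/9506.7 = 0.41024.
P₂ = 357 × exp(−0.41024) = 357 × 0.66349 = 236.87 Pa.

P ≈ 237 Pa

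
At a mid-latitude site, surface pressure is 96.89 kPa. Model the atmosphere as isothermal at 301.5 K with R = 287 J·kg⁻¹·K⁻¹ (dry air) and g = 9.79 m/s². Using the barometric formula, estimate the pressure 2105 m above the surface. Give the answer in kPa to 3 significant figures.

Scale height: H = RT/g = 287 × 301.5 / 9.79 = 8838.7 m.
Barometric formula: P = P₀ exp(−z/H).
z/H = 2105.0/8838.7 = 0.23816; exp(−0.23816) = 0.78808.
P = 96.89 × 0.78808 = 76.357 kPa.

P ≈ 76.4 kPa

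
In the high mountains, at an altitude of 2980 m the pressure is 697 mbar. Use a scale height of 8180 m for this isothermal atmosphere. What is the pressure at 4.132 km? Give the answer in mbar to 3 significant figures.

P ≈ 605 mbar

Between two levels, P₂ = P₁ exp(−Δz/H) with Δz = z₂ − z₁.
Δz = 4132.0 − 2980.0 = 1152.0 m; Δz/H = 1152.0/8180.0 = 0.14083.
P₂ = 697 × exp(−0.14083) = 697 × 0.86864 = 605.44 mbar.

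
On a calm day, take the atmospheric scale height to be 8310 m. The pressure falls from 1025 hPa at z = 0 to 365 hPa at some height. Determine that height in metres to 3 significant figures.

Invert the barometric formula: z = H ln(P₀/P).
P₀/P = 1025/365 = 2.8082; ln(2.8082) = 1.0325.
z = 8310.0 × 1.0325 = 8580.1 m.

z ≈ 8580 m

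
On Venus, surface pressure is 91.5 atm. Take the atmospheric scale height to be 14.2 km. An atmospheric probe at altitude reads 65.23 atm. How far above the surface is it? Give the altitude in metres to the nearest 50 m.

Invert the barometric formula: z = H ln(P₀/P).
P₀/P = 91.5/65.23 = 1.4027; ln(1.4027) = 0.33840.
z = 14200 × 0.33840 = 4805.3 m.

z ≈ 4800 m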